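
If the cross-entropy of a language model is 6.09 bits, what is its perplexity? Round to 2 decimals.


Perplexity formula: PP = 2^H
H = 6.09
PP = 2^6.09
Decompose: 2^6.09 = 2^6 * 2^0.09
2^6 = 64, 2^0.09 ~ 1.0643702
PP ~ 64 * 1.0643702 = 68.1196928
Rounded to 2 decimals: 68.12

68.12


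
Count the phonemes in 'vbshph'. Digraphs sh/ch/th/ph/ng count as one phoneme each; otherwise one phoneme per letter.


Parsing 'vbshph' greedily, digraphs first:
  'v' -> consonant phoneme (phonemes so far: 1)
  'b' -> consonant phoneme (phonemes so far: 2)
  'sh' -> digraph (1 consonant phoneme) (phonemes so far: 3)
  'ph' -> digraph (1 consonant phoneme) (phonemes so far: 4)
Total phonemes: 4

4


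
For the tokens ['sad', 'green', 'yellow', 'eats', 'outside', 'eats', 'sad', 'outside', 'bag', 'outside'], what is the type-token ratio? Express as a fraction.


Tokens: 10
Unique types: ('bag', 'eats', 'green', 'outside', 'sad', 'yellow') = 6
TTR = 6/10
Simplify: divide both by 2 -> 3/5
TTR = 3/5

3/5


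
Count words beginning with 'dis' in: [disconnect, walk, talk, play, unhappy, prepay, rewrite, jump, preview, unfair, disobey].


Checking each word for prefix 'dis':
  'disconnect' -> YES, starts with 'dis' (count: 1)
  'walk' -> no (count: 1)
  'talk' -> no (count: 1)
  'play' -> no (count: 1)
  'unhappy' -> no (count: 1)
  'prepay' -> no (count: 1)
  'rewrite' -> no (count: 1)
  'jump' -> no (count: 1)
  'preview' -> no (count: 1)
  'unfair' -> no (count: 1)
  'disobey' -> YES, starts with 'dis' (count: 2)
Total with prefix 'dis': 2

2


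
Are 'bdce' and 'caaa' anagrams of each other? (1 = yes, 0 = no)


Sort characters of 'bdce': 'bcde'
Sort characters of 'caaa': 'aaac'
Sorted forms differ -> they are NOT anagrams
Result: 0

0


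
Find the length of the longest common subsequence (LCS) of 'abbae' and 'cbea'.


DP table for LCS of 'abbae' and 'cbea':
       c  b  e  a
    0  0  0  0  0
  a 0  0  0  0  1
  b 0  0  1  1  1
  b 0  0  1  1  1
  a 0  0  1  1  2
  e 0  0  1  2  2
LCS: 'ba'
LCS length = 2

2


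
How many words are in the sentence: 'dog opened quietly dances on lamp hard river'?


Counting words by splitting on spaces:
  Word 1: 'dog'
  Word 2: 'opened'
  Word 3: 'quietly'
  Word 4: 'dances'
  Word 5: 'on'
  Word 6: 'lamp'
  Word 7: 'hard'
  Word 8: 'river'
Total words: 8

8


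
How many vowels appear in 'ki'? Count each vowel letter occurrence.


Scanning each character of 'ki':
  Position 1: 'k' -> consonant (running count: 0)
  Position 2: 'i' -> vowel (running count: 1)
Total vowels: 1

1


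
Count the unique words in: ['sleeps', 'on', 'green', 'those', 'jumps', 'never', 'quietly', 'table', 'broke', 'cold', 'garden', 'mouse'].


Listing all tokens and tracking unique types:
  Token 1: 'sleeps' -> NEW (unique so far: 1)
  Token 2: 'on' -> NEW (unique so far: 2)
  Token 3: 'green' -> NEW (unique so far: 3)
  Token 4: 'those' -> NEW (unique so far: 4)
  Token 5: 'jumps' -> NEW (unique so far: 5)
  Token 6: 'never' -> NEW (unique so far: 6)
  Token 7: 'quietly' -> NEW (unique so far: 7)
  Token 8: 'table' -> NEW (unique so far: 8)
  Token 9: 'broke' -> NEW (unique so far: 9)
  Token 10: 'cold' -> NEW (unique so far: 10)
  Token 11: 'garden' -> NEW (unique so far: 11)
  Token 12: 'mouse' -> NEW (unique so far: 12)
Unique types: ('broke', 'cold', 'garden', 'green', 'jumps', 'mouse', 'never', 'on', 'quietly', 'sleeps', 'table', 'those')
Vocabulary size: 12

12


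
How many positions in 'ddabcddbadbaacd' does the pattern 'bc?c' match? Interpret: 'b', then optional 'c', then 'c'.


Pattern: bc?c means 'b', then optional 'c', then 'c'.
Scanning 'ddabcddbadbaacd' position-by-position:
  Pos 0: window 'dda' -> no
  Pos 1: window 'dab' -> no
  Pos 2: window 'abc' -> no
  Pos 3: window 'bcd' -> MATCH
  Pos 4: window 'cdd' -> no
  Pos 5: window 'ddb' -> no
  Pos 6: window 'dba' -> no
  Pos 7: window 'bad' -> no
  Pos 8: window 'adb' -> no
  Pos 9: window 'dba' -> no
  Pos 10: window 'baa' -> no
  Pos 11: window 'aac' -> no
  Pos 12: window 'acd' -> no
  Pos 13: window 'cd' -> no
  Pos 14: window 'd' -> no
Total matches: 1

1


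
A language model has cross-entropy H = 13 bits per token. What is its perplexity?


Perplexity formula: PP = 2^H
H = 13
PP = 2^13
PP = 2^13 = 8192

8192


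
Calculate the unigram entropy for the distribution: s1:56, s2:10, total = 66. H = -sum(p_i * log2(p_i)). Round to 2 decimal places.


Computing entropy H = -sum(p_i * log2(p_i)):
  s1: p = 56/66 = 0.8485, -p*log2(p) = 0.2011
  s2: p = 10/66 = 0.1515, -p*log2(p) = 0.4125
H = sum of terms = 0.6136
Rounded to 2 decimals: 0.61

0.61


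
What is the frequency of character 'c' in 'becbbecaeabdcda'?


Scanning 'becbbecaeabdcda' for 'c':
  Position 2: 'c' -> MATCH (count: 1)
  Position 6: 'c' -> MATCH (count: 2)
  Position 12: 'c' -> MATCH (count: 3)
Total occurrences of 'c': 3

3


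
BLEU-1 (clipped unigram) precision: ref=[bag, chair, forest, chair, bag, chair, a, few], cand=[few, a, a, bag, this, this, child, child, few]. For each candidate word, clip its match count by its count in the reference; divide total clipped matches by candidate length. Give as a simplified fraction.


Reference word counts: {'a': 1, 'bag': 2, 'chair': 3, 'few': 1, 'forest': 1}
Checking each candidate word (with clipping):
  'few' -> in reference (ref count 1, used 1/1) -> match (matches: 1)
  'a' -> in reference (ref count 1, used 1/1) -> match (matches: 2)
  'a' -> ref count 1 already used up (1/1) -> clipped, no match (matches: 2)
  'bag' -> in reference (ref count 2, used 1/2) -> match (matches: 3)
  'this' -> not in reference -> no match (matches: 3)
  'this' -> not in reference -> no match (matches: 3)
  'child' -> not in reference -> no match (matches: 3)
  'child' -> not in reference -> no match (matches: 3)
  'few' -> ref count 1 already used up (1/1) -> clipped, no match (matches: 3)
Clipped matches: 3, Candidate length: 9
Precision = 3/9 = 1/3

1/3


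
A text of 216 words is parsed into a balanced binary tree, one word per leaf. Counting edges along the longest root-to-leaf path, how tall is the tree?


In a balanced binary tree with n leaves the deepest leaf is ceil(log2(n)) edges below the root.
log2(216) = 7.7549
ceil(7.7549) = 8
height (edges) = 8

8


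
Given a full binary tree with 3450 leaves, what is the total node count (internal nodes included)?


Leaf nodes (terminals): 3450
Internal nodes = n - 1 = 3450 - 1 = 3449
Total = leaves + internal = 3450 + 3449 = 6899

6899


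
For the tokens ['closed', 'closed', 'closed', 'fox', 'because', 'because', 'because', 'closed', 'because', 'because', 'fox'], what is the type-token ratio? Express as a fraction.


Tokens: 11
Unique types: ('because', 'closed', 'fox') = 3
TTR = 3/11
Already in lowest terms.

3/11


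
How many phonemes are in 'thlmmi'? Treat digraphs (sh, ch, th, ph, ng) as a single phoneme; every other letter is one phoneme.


Parsing 'thlmmi' greedily, digraphs first:
  'th' -> digraph (1 consonant phoneme) (phonemes so far: 1)
  'l' -> consonant phoneme (phonemes so far: 2)
  'm' -> consonant phoneme (phonemes so far: 3)
  'm' -> consonant phoneme (phonemes so far: 4)
  'i' -> vowel phoneme (phonemes so far: 5)
Total phonemes: 5

5


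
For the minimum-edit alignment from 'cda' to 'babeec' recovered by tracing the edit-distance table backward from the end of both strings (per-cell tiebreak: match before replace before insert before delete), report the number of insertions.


Edit distance = 6. Backtracking from cell (3, 6) with preference match > replace > insert > delete,
then listing the resulting alignment 'cda' -> 'babeec' left to right:
  Step 1: insert 'b' [insertion #1]
  Step 2: insert 'a' [insertion #2]
  Step 3: insert 'b' [insertion #3]
  Step 4: replace c->e
  Step 5: replace d->e
  Step 6: replace a->c
Total insertions: 3

3


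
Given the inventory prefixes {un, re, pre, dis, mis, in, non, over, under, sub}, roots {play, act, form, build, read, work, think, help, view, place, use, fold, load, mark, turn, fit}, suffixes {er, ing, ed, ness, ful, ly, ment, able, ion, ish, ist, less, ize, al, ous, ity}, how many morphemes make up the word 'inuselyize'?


Segmenting 'inuselyize' against the inventory:
  'in' -> prefix (morpheme 1)
  'use' -> root (morpheme 2)
  'ly' -> suffix (morpheme 3)
  'ize' -> suffix (morpheme 4)
Total morphemes: 4

4


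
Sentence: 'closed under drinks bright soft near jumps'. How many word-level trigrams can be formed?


Word trigrams from [7] words:
  Trigram 1: (closed under drinks)
  Trigram 2: (under drinks bright)
  Trigram 3: (drinks bright soft)
  Trigram 4: (bright soft near)
  Trigram 5: (soft near jumps)
Total word trigrams: 7 - 2 = 5

5


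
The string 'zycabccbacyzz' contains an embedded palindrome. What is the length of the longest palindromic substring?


Scanning 'zycabccbacyzz' for palindromic substrings.
Substring at positions 0-11: 'zycabccbacyz'.
Check: reverse('zycabccbacyz') = 'zycabccbacyz' -> palindrome confirmed.
Neighbouring characters ('-' / 'z') break symmetry, so it cannot extend further.
No longer palindromic substring exists; longest length = 12

12


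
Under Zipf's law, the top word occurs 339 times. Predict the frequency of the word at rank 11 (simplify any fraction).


Zipf's law: freq(rank) = f1 / rank
f1 = 339, rank = 11
freq = 339 / 11
GCD(339, 11) = 1
Simplified: 339/11

339/11


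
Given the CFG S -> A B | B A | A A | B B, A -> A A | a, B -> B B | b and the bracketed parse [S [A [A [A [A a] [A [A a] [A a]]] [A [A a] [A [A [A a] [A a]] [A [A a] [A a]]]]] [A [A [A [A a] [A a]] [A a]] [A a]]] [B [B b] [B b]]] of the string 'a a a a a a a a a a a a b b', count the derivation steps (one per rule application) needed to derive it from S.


Every bracketed nonterminal node [X ...] in the tree is produced by exactly one rule application.
Reading the tree off as a leftmost derivation:
  Step 1: S  =>  A B   (applied S -> A B)
  Step 2: A B  =>  A A B   (applied A -> A A)
  Step 3: A A B  =>  A A A B   (applied A -> A A)
  Step 4: A A A B  =>  A A A A B   (applied A -> A A)
  Step 5: A A A A B  =>  a A A A B   (applied A -> a)
  Step 6: a A A A B  =>  a A A A A B   (applied A -> A A)
  Step 7: a A A A A B  =>  a a A A A B   (applied A -> a)
  Step 8: a a A A A B  =>  a a a A A B   (applied A -> a)
  Step 9: a a a A A B  =>  a a a A A A B   (applied A -> A A)
  Step 10: a a a A A A B  =>  a a a a A A B   (applied A -> a)
  Step 11: a a a a A A B  =>  a a a a A A A B   (applied A -> A A)
  Step 12: a a a a A A A B  =>  a a a a A A A A B   (applied A -> A A)
  Step 13: a a a a A A A A B  =>  a a a a a A A A B   (applied A -> a)
  Step 14: a a a a a A A A B  =>  a a a a a a A A B   (applied A -> a)
  Step 15: a a a a a a A A B  =>  a a a a a a A A A B   (applied A -> A A)
  Step 16: a a a a a a A A A B  =>  a a a a a a a A A B   (applied A -> a)
  Step 17: a a a a a a a A A B  =>  a a a a a a a a A B   (applied A -> a)
  Step 18: a a a a a a a a A B  =>  a a a a a a a a A A B   (applied A -> A A)
  Step 19: a a a a a a a a A A B  =>  a a a a a a a a A A A B   (applied A -> A A)
  Step 20: a a a a a a a a A A A B  =>  a a a a a a a a A A A A B   (applied A -> A A)
  Step 21: a a a a a a a a A A A A B  =>  a a a a a a a a a A A A B   (applied A -> a)
  Step 22: a a a a a a a a a A A A B  =>  a a a a a a a a a a A A B   (applied A -> a)
  Step 23: a a a a a a a a a a A A B  =>  a a a a a a a a a a a A B   (applied A -> a)
  Step 24: a a a a a a a a a a a A B  =>  a a a a a a a a a a a a B   (applied A -> a)
  Step 25: a a a a a a a a a a a a B  =>  a a a a a a a a a a a a B B   (applied B -> B B)
  Step 26: a a a a a a a a a a a a B B  =>  a a a a a a a a a a a a b B   (applied B -> b)
  Step 27: a a a a a a a a a a a a b B  =>  a a a a a a a a a a a a b b   (applied B -> b)
Final yield: a a a a a a a a a a a a b b
Total rewrite steps: 27

27


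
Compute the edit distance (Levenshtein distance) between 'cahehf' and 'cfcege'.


Building DP table for s1='cahehf' (len 6) and s2='cfcege' (len 6):
       c  f  c  e  g  e
    0  1  2  3  4  5  6
  c 1  0  1  2  3  4  5
  a 2  1  1  2  3  4  5
  h 3  2  2  2  3  4  5
  e 4  3  3  3  2  3  4
  h 5  4  4  4  3  3  4
  f 6  5  4  5  4  4  4
Edit distance = dp[6][6] = 4

4


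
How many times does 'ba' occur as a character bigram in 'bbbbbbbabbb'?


Scanning 'bbbbbbbabbb' for bigram 'ba':
  Position 0: 'bb' -> no
  Position 1: 'bb' -> no
  Position 2: 'bb' -> no
  Position 3: 'bb' -> no
  Position 4: 'bb' -> no
  Position 5: 'bb' -> no
  Position 6: 'ba' -> MATCH
  Position 7: 'ab' -> no
  Position 8: 'bb' -> no
  Position 9: 'bb' -> no
Total matches: 1

1


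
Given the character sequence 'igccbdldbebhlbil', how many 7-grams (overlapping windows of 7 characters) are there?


String 'igccbdldbebhlbil' has length L = 16.
Number of overlapping n-grams = L - n + 1
Substituting: 16 - 7 + 1 = 10

10


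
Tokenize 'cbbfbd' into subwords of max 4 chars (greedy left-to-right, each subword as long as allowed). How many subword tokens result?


'cbbfbd' has 6 characters.
Chunking with max size 4:
  Chunk 1: 'cbbf' (positions 0-3)
  Chunk 2: 'bd' (positions 4-5)
Total chunks: ceil(6 / 4) = 2

2


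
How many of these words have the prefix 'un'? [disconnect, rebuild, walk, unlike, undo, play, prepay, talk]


Checking each word for prefix 'un':
  'disconnect' -> no (count: 0)
  'rebuild' -> no (count: 0)
  'walk' -> no (count: 0)
  'unlike' -> YES, starts with 'un' (count: 1)
  'undo' -> YES, starts with 'un' (count: 2)
  'play' -> no (count: 2)
  'prepay' -> no (count: 2)
  'talk' -> no (count: 2)
Total with prefix 'un': 2

2


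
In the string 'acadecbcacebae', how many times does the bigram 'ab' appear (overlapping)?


Scanning 'acadecbcacebae' for bigram 'ab':
  Position 0: 'ac' -> no
  Position 1: 'ca' -> no
  Position 2: 'ad' -> no
  Position 3: 'de' -> no
  Position 4: 'ec' -> no
  Position 5: 'cb' -> no
  Position 6: 'bc' -> no
  Position 7: 'ca' -> no
  Position 8: 'ac' -> no
  Position 9: 'ce' -> no
  Position 10: 'eb' -> no
  Position 11: 'ba' -> no
  Position 12: 'ae' -> no
Total matches: 0

0


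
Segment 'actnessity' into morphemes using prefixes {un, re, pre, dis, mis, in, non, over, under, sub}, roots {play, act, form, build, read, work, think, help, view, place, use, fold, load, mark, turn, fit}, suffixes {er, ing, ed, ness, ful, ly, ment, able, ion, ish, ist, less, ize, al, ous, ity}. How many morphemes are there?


Segmenting 'actnessity' against the inventory:
  'act' -> root (morpheme 1)
  'ness' -> suffix (morpheme 2)
  'ity' -> suffix (morpheme 3)
Total morphemes: 3

3


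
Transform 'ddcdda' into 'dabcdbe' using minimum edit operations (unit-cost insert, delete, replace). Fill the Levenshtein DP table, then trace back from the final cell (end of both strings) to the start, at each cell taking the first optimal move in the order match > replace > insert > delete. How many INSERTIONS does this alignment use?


Edit distance = 4. Backtracking from cell (6, 7) with preference match > replace > insert > delete,
then listing the resulting alignment 'ddcdda' -> 'dabcdbe' left to right:
  Step 1: keep 'd'
  Step 2: insert 'a' [insertion #1]
  Step 3: replace d->b
  Step 4: keep 'c'
  Step 5: keep 'd'
  Step 6: replace d->b
  Step 7: replace a->e
Total insertions: 1

1


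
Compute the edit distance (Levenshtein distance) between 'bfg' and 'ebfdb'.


Building DP table for s1='bfg' (len 3) and s2='ebfdb' (len 5):
       e  b  f  d  b
    0  1  2  3  4  5
  b 1  1  1  2  3  4
  f 2  2  2  1  2  3
  g 3  3  3  2  2  3
Edit distance = dp[3][5] = 3

3


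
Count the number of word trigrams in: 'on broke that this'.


Word trigrams from [4] words:
  Trigram 1: (on broke that)
  Trigram 2: (broke that this)
Total word trigrams: 4 - 2 = 2

2


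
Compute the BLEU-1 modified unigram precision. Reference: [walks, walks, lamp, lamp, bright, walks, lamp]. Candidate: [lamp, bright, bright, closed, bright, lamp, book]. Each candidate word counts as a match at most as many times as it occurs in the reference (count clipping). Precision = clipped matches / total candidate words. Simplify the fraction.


Reference word counts: {'bright': 1, 'lamp': 3, 'walks': 3}
Checking each candidate word (with clipping):
  'lamp' -> in reference (ref count 3, used 1/3) -> match (matches: 1)
  'bright' -> in reference (ref count 1, used 1/1) -> match (matches: 2)
  'bright' -> ref count 1 already used up (1/1) -> clipped, no match (matches: 2)
  'closed' -> not in reference -> no match (matches: 2)
  'bright' -> ref count 1 already used up (1/1) -> clipped, no match (matches: 2)
  'lamp' -> in reference (ref count 3, used 2/3) -> match (matches: 3)
  'book' -> not in reference -> no match (matches: 3)
Clipped matches: 3, Candidate length: 7
Precision = 3/7

3/7


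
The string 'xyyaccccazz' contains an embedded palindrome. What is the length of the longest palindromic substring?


Scanning 'xyyaccccazz' for palindromic substrings.
Substring at positions 3-8: 'acccca'.
Check: reverse('acccca') = 'acccca' -> palindrome confirmed.
Neighbouring characters ('y' / 'z') break symmetry, so it cannot extend further.
No longer palindromic substring exists; longest length = 6

6


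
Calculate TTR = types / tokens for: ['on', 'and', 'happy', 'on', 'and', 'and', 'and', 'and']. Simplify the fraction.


Tokens: 8
Unique types: ('and', 'happy', 'on') = 3
TTR = 3/8
Already in lowest terms.

3/8


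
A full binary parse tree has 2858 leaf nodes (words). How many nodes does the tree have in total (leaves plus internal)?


Leaf nodes (terminals): 2858
Internal nodes = n - 1 = 2858 - 1 = 2857
Total = leaves + internal = 2858 + 2857 = 5715

5715


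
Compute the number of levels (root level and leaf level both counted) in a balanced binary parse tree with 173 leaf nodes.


In a balanced binary tree with n leaves the deepest leaf is ceil(log2(n)) edges below the root,
so counting node levels inclusive of root and leaves gives ceil(log2(n)) + 1 levels.
log2(173) = 7.4346
ceil(7.4346) = 8
levels = 8 + 1 = 9

9


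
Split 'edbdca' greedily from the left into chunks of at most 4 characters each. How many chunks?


'edbdca' has 6 characters.
Chunking with max size 4:
  Chunk 1: 'edbd' (positions 0-3)
  Chunk 2: 'ca' (positions 4-5)
Total chunks: ceil(6 / 4) = 2

2


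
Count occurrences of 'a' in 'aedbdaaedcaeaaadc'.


Scanning 'aedbdaaedcaeaaadc' for 'a':
  Position 0: 'a' -> MATCH (count: 1)
  Position 5: 'a' -> MATCH (count: 2)
  Position 6: 'a' -> MATCH (count: 3)
  Position 10: 'a' -> MATCH (count: 4)
  Position 12: 'a' -> MATCH (count: 5)
  Position 13: 'a' -> MATCH (count: 6)
  Position 14: 'a' -> MATCH (count: 7)
Total occurrences of 'a': 7

7


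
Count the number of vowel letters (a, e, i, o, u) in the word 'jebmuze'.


Scanning each character of 'jebmuze':
  Position 1: 'j' -> consonant (running count: 0)
  Position 2: 'e' -> vowel (running count: 1)
  Position 3: 'b' -> consonant (running count: 1)
  Position 4: 'm' -> consonant (running count: 1)
  Position 5: 'u' -> vowel (running count: 2)
  Position 6: 'z' -> consonant (running count: 2)
  Position 7: 'e' -> vowel (running count: 3)
Total vowels: 3

3


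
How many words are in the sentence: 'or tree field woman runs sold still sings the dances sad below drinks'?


Counting words by splitting on spaces:
  Word 1: 'or'
  Word 2: 'tree'
  Word 3: 'field'
  Word 4: 'woman'
  Word 5: 'runs'
  Word 6: 'sold'
  Word 7: 'still'
  Word 8: 'sings'
  Word 9: 'the'
  Word 10: 'dances'
  Word 11: 'sad'
  Word 12: 'below'
  Word 13: 'drinks'
Total words: 13

13


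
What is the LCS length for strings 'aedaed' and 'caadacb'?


DP table for LCS of 'aedaed' and 'caadacb':
       c  a  a  d  a  c  b
    0  0  0  0  0  0  0  0
  a 0  0  1  1  1  1  1  1
  e 0  0  1  1  1  1  1  1
  d 0  0  1  1  2  2  2  2
  a 0  0  1  2  2  3  3  3
  e 0  0  1  2  2  3  3  3
  d 0  0  1  2  3  3  3  3
LCS: 'ada'
LCS length = 3

3


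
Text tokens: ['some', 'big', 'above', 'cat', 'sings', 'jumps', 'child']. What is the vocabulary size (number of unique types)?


Listing all tokens and tracking unique types:
  Token 1: 'some' -> NEW (unique so far: 1)
  Token 2: 'big' -> NEW (unique so far: 2)
  Token 3: 'above' -> NEW (unique so far: 3)
  Token 4: 'cat' -> NEW (unique so far: 4)
  Token 5: 'sings' -> NEW (unique so far: 5)
  Token 6: 'jumps' -> NEW (unique so far: 6)
  Token 7: 'child' -> NEW (unique so far: 7)
Unique types: ('above', 'big', 'cat', 'child', 'jumps', 'sings', 'some')
Vocabulary size: 7

7


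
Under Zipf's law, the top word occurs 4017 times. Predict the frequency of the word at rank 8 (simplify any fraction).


Zipf's law: freq(rank) = f1 / rank
f1 = 4017, rank = 8
freq = 4017 / 8
GCD(4017, 8) = 1
Simplified: 4017/8

4017/8


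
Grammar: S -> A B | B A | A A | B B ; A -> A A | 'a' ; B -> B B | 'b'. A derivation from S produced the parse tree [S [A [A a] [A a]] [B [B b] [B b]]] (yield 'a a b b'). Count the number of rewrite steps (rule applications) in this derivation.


Every bracketed nonterminal node [X ...] in the tree is produced by exactly one rule application.
Reading the tree off as a leftmost derivation:
  Step 1: S  =>  A B   (applied S -> A B)
  Step 2: A B  =>  A A B   (applied A -> A A)
  Step 3: A A B  =>  a A B   (applied A -> a)
  Step 4: a A B  =>  a a B   (applied A -> a)
  Step 5: a a B  =>  a a B B   (applied B -> B B)
  Step 6: a a B B  =>  a a b B   (applied B -> b)
  Step 7: a a b B  =>  a a b b   (applied B -> b)
Final yield: a a b b
Total rewrite steps: 7

7


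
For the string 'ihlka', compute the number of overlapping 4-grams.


String 'ihlka' has length L = 5.
Number of overlapping n-grams = L - n + 1
Substituting: 5 - 4 + 1 = 2

2


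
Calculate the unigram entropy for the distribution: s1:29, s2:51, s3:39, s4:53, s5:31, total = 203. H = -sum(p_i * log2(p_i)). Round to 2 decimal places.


Computing entropy H = -sum(p_i * log2(p_i)):
  s1: p = 29/203 = 0.1429, -p*log2(p) = 0.4011
  s2: p = 51/203 = 0.2512, -p*log2(p) = 0.5007
  s3: p = 39/203 = 0.1921, -p*log2(p) = 0.4572
  s4: p = 53/203 = 0.2611, -p*log2(p) = 0.5058
  s5: p = 31/203 = 0.1527, -p*log2(p) = 0.4140
H = sum of terms = 2.2788
Rounded to 2 decimals: 2.28

2.28


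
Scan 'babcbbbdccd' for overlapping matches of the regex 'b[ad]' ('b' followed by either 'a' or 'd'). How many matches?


Pattern: b[ad] means 'b' followed by either 'a' or 'd'.
Scanning 'babcbbbdccd' position-by-position:
  Pos 0: window 'ba' -> MATCH
  Pos 1: window 'ab' -> no
  Pos 2: window 'bc' -> no
  Pos 3: window 'cb' -> no
  Pos 4: window 'bb' -> no
  Pos 5: window 'bb' -> no
  Pos 6: window 'bd' -> MATCH
  Pos 7: window 'dc' -> no
  Pos 8: window 'cc' -> no
  Pos 9: window 'cd' -> no
  Pos 10: window 'd' -> no
Total matches: 2

2


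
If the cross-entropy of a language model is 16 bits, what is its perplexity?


Perplexity formula: PP = 2^H
H = 16
PP = 2^16
PP = 2^16 = 65536

65536


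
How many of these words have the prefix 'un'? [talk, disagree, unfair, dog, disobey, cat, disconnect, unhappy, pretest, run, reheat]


Checking each word for prefix 'un':
  'talk' -> no (count: 0)
  'disagree' -> no (count: 0)
  'unfair' -> YES, starts with 'un' (count: 1)
  'dog' -> no (count: 1)
  'disobey' -> no (count: 1)
  'cat' -> no (count: 1)
  'disconnect' -> no (count: 1)
  'unhappy' -> YES, starts with 'un' (count: 2)
  'pretest' -> no (count: 2)
  'run' -> no (count: 2)
  'reheat' -> no (count: 2)
Total with prefix 'un': 2

2


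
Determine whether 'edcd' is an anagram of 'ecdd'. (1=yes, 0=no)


Sort characters of 'edcd': 'cdde'
Sort characters of 'ecdd': 'cdde'
Sorted forms match -> they ARE anagrams
Result: 1

1


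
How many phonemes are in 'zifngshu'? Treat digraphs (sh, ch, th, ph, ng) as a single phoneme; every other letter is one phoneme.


Parsing 'zifngshu' greedily, digraphs first:
  'z' -> consonant phoneme (phonemes so far: 1)
  'i' -> vowel phoneme (phonemes so far: 2)
  'f' -> consonant phoneme (phonemes so far: 3)
  'ng' -> digraph (1 consonant phoneme) (phonemes so far: 4)
  'sh' -> digraph (1 consonant phoneme) (phonemes so far: 5)
  'u' -> vowel phoneme (phonemes so far: 6)
Total phonemes: 6

6


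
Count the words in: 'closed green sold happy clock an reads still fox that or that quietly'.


Counting words by splitting on spaces:
  Word 1: 'closed'
  Word 2: 'green'
  Word 3: 'sold'
  Word 4: 'happy'
  Word 5: 'clock'
  Word 6: 'an'
  Word 7: 'reads'
  Word 8: 'still'
  Word 9: 'fox'
  Word 10: 'that'
  Word 11: 'or'
  Word 12: 'that'
  Word 13: 'quietly'
Total words: 13

13


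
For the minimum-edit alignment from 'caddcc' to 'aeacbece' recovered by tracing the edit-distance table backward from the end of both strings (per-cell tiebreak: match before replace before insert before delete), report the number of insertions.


Edit distance = 6. Backtracking from cell (6, 8) with preference match > replace > insert > delete,
then listing the resulting alignment 'caddcc' -> 'aeacbece' left to right:
  Step 1: insert 'a' [insertion #1]
  Step 2: replace c->e
  Step 3: keep 'a'
  Step 4: insert 'c' [insertion #2]
  Step 5: replace d->b
  Step 6: replace d->e
  Step 7: keep 'c'
  Step 8: replace c->e
Total insertions: 2

2


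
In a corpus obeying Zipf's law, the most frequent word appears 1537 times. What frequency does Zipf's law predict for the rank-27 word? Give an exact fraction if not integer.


Zipf's law: freq(rank) = f1 / rank
f1 = 1537, rank = 27
freq = 1537 / 27
GCD(1537, 27) = 1
Simplified: 1537/27

1537/27


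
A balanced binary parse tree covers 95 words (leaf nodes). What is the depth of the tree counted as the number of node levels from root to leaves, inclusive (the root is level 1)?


In a balanced binary tree with n leaves the deepest leaf is ceil(log2(n)) edges below the root,
so counting node levels inclusive of root and leaves gives ceil(log2(n)) + 1 levels.
log2(95) = 6.5699
ceil(6.5699) = 7
levels = 7 + 1 = 8

8


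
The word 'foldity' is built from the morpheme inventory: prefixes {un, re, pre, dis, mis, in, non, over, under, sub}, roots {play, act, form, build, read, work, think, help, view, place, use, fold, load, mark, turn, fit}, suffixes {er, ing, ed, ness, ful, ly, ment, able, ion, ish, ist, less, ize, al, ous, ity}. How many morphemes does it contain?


Segmenting 'foldity' against the inventory:
  'fold' -> root (morpheme 1)
  'ity' -> suffix (morpheme 2)
Total morphemes: 2

2


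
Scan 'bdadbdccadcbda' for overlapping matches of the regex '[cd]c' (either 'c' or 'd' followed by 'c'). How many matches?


Pattern: [cd]c means either 'c' or 'd' followed by 'c'.
Scanning 'bdadbdccadcbda' position-by-position:
  Pos 0: window 'bd' -> no
  Pos 1: window 'da' -> no
  Pos 2: window 'ad' -> no
  Pos 3: window 'db' -> no
  Pos 4: window 'bd' -> no
  Pos 5: window 'dc' -> MATCH
  Pos 6: window 'cc' -> MATCH
  Pos 7: window 'ca' -> no
  Pos 8: window 'ad' -> no
  Pos 9: window 'dc' -> MATCH
  Pos 10: window 'cb' -> no
  Pos 11: window 'bd' -> no
  Pos 12: window 'da' -> no
  Pos 13: window 'a' -> no
Total matches: 3

3


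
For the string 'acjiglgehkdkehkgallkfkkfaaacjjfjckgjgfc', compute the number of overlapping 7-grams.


String 'acjiglgehkdkehkgallkfkkfaaacjjfjckgjgfc' has length L = 39.
Number of overlapping n-grams = L - n + 1
Substituting: 39 - 7 + 1 = 33

33


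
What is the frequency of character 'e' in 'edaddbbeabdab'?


Scanning 'edaddbbeabdab' for 'e':
  Position 0: 'e' -> MATCH (count: 1)
  Position 7: 'e' -> MATCH (count: 2)
Total occurrences of 'e': 2

2


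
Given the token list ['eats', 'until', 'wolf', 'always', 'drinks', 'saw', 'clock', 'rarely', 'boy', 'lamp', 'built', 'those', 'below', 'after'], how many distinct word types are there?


Listing all tokens and tracking unique types:
  Token 1: 'eats' -> NEW (unique so far: 1)
  Token 2: 'until' -> NEW (unique so far: 2)
  Token 3: 'wolf' -> NEW (unique so far: 3)
  Token 4: 'always' -> NEW (unique so far: 4)
  Token 5: 'drinks' -> NEW (unique so far: 5)
  Token 6: 'saw' -> NEW (unique so far: 6)
  Token 7: 'clock' -> NEW (unique so far: 7)
  Token 8: 'rarely' -> NEW (unique so far: 8)
  Token 9: 'boy' -> NEW (unique so far: 9)
  Token 10: 'lamp' -> NEW (unique so far: 10)
  Token 11: 'built' -> NEW (unique so far: 11)
  Token 12: 'those' -> NEW (unique so far: 12)
  Token 13: 'below' -> NEW (unique so far: 13)
  Token 14: 'after' -> NEW (unique so far: 14)
Unique types: ('after', 'always', 'below', 'boy', 'built', 'clock', 'drinks', 'eats', 'lamp', 'rarely', 'saw', 'those', 'until', 'wolf')
Vocabulary size: 14

14


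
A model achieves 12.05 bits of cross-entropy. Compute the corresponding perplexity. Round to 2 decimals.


Perplexity formula: PP = 2^H
H = 12.05
PP = 2^12.05
Decompose: 2^12.05 = 2^12 * 2^0.05
2^12 = 4096, 2^0.05 ~ 1.0352649
PP ~ 4096 * 1.0352649 = 4240.4450304
Rounded to 2 decimals: 4240.45

4240.45


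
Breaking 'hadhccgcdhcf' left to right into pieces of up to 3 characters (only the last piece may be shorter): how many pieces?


'hadhccgcdhcf' has 12 characters.
Chunking with max size 3:
  Chunk 1: 'had' (positions 0-2)
  Chunk 2: 'hcc' (positions 3-5)
  Chunk 3: 'gcd' (positions 6-8)
  Chunk 4: 'hcf' (positions 9-11)
Total chunks: ceil(12 / 3) = 4

4


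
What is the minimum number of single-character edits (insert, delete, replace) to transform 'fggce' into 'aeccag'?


Building DP table for s1='fggce' (len 5) and s2='aeccag' (len 6):
       a  e  c  c  a  g
    0  1  2  3  4  5  6
  f 1  1  2  3  4  5  6
  g 2  2  2  3  4  5  5
  g 3  3  3  3  4  5  5
  c 4  4  4  3  3  4  5
  e 5  5  4  4  4  4  5
Edit distance = dp[5][6] = 5

5


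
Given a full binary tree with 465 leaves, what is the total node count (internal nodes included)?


Leaf nodes (terminals): 465
Internal nodes = n - 1 = 465 - 1 = 464
Total = leaves + internal = 465 + 464 = 929

929


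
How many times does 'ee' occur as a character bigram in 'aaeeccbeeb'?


Scanning 'aaeeccbeeb' for bigram 'ee':
  Position 0: 'aa' -> no
  Position 1: 'ae' -> no
  Position 2: 'ee' -> MATCH
  Position 3: 'ec' -> no
  Position 4: 'cc' -> no
  Position 5: 'cb' -> no
  Position 6: 'be' -> no
  Position 7: 'ee' -> MATCH
  Position 8: 'eb' -> no
Total matches: 2

2


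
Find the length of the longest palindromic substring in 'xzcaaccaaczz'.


Scanning 'xzcaaccaaczz' for palindromic substrings.
Substring at positions 1-10: 'zcaaccaacz'.
Check: reverse('zcaaccaacz') = 'zcaaccaacz' -> palindrome confirmed.
Neighbouring characters ('x' / 'z') break symmetry, so it cannot extend further.
No longer palindromic substring exists; longest length = 10

10


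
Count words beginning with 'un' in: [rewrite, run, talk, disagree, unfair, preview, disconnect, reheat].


Checking each word for prefix 'un':
  'rewrite' -> no (count: 0)
  'run' -> no (count: 0)
  'talk' -> no (count: 0)
  'disagree' -> no (count: 0)
  'unfair' -> YES, starts with 'un' (count: 1)
  'preview' -> no (count: 1)
  'disconnect' -> no (count: 1)
  'reheat' -> no (count: 1)
Total with prefix 'un': 1

1


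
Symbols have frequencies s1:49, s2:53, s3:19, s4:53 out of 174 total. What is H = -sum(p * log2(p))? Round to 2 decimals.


Computing entropy H = -sum(p_i * log2(p_i)):
  s1: p = 49/174 = 0.2816, -p*log2(p) = 0.5148
  s2: p = 53/174 = 0.3046, -p*log2(p) = 0.5224
  s3: p = 19/174 = 0.1092, -p*log2(p) = 0.3489
  s4: p = 53/174 = 0.3046, -p*log2(p) = 0.5224
H = sum of terms = 1.9085
Rounded to 2 decimals: 1.91

1.91


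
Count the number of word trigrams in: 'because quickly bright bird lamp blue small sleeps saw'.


Word trigrams from [9] words:
  Trigram 1: (because quickly bright)
  Trigram 2: (quickly bright bird)
  Trigram 3: (bright bird lamp)
  Trigram 4: (bird lamp blue)
  Trigram 5: (lamp blue small)
  Trigram 6: (blue small sleeps)
  Trigram 7: (small sleeps saw)
Total word trigrams: 9 - 2 = 7

7


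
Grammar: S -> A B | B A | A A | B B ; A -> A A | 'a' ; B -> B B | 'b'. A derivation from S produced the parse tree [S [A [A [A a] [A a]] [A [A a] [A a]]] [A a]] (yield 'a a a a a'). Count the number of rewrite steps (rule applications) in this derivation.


Every bracketed nonterminal node [X ...] in the tree is produced by exactly one rule application.
Reading the tree off as a leftmost derivation:
  Step 1: S  =>  A A   (applied S -> A A)
  Step 2: A A  =>  A A A   (applied A -> A A)
  Step 3: A A A  =>  A A A A   (applied A -> A A)
  Step 4: A A A A  =>  a A A A   (applied A -> a)
  Step 5: a A A A  =>  a a A A   (applied A -> a)
  Step 6: a a A A  =>  a a A A A   (applied A -> A A)
  Step 7: a a A A A  =>  a a a A A   (applied A -> a)
  Step 8: a a a A A  =>  a a a a A   (applied A -> a)
  Step 9: a a a a A  =>  a a a a a   (applied A -> a)
Final yield: a a a a a
Total rewrite steps: 9

9


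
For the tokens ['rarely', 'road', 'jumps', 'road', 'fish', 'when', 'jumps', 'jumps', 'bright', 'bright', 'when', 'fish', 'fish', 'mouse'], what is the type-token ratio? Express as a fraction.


Tokens: 14
Unique types: ('bright', 'fish', 'jumps', 'mouse', 'rarely', 'road', 'when') = 7
TTR = 7/14
Simplify: divide both by 7 -> 1/2
TTR = 1/2

1/2


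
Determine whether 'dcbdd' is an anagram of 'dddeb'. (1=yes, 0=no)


Sort characters of 'dcbdd': 'bcddd'
Sort characters of 'dddeb': 'bddde'
Sorted forms differ -> they are NOT anagrams
Result: 0

0


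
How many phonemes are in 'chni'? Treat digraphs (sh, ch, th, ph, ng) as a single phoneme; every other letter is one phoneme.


Parsing 'chni' greedily, digraphs first:
  'ch' -> digraph (1 consonant phoneme) (phonemes so far: 1)
  'n' -> consonant phoneme (phonemes so far: 2)
  'i' -> vowel phoneme (phonemes so far: 3)
Total phonemes: 3

3


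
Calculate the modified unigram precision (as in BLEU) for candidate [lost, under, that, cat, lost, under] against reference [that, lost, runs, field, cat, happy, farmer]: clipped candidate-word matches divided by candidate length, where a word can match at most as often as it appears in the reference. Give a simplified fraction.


Reference word counts: {'cat': 1, 'farmer': 1, 'field': 1, 'happy': 1, 'lost': 1, 'runs': 1, 'that': 1}
Checking each candidate word (with clipping):
  'lost' -> in reference (ref count 1, used 1/1) -> match (matches: 1)
  'under' -> not in reference -> no match (matches: 1)
  'that' -> in reference (ref count 1, used 1/1) -> match (matches: 2)
  'cat' -> in reference (ref count 1, used 1/1) -> match (matches: 3)
  'lost' -> ref count 1 already used up (1/1) -> clipped, no match (matches: 3)
  'under' -> not in reference -> no match (matches: 3)
Clipped matches: 3, Candidate length: 6
Precision = 3/6 = 1/2

1/2


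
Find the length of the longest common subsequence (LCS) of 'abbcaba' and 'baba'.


DP table for LCS of 'abbcaba' and 'baba':
       b  a  b  a
    0  0  0  0  0
  a 0  0  1  1  1
  b 0  1  1  2  2
  b 0  1  1  2  2
  c 0  1  1  2  2
  a 0  1  2  2  3
  b 0  1  2  3  3
  a 0  1  2  3  4
LCS: 'baba'
LCS length = 4

4


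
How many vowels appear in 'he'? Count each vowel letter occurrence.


Scanning each character of 'he':
  Position 1: 'h' -> consonant (running count: 0)
  Position 2: 'e' -> vowel (running count: 1)
Total vowels: 1

1


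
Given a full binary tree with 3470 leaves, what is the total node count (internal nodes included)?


Leaf nodes (terminals): 3470
Internal nodes = n - 1 = 3470 - 1 = 3469
Total = leaves + internal = 3470 + 3469 = 6939

6939


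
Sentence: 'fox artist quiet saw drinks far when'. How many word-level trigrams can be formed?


Word trigrams from [7] words:
  Trigram 1: (fox artist quiet)
  Trigram 2: (artist quiet saw)
  Trigram 3: (quiet saw drinks)
  Trigram 4: (saw drinks far)
  Trigram 5: (drinks far when)
Total word trigrams: 7 - 2 = 5

5


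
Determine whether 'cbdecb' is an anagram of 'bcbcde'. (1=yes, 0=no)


Sort characters of 'cbdecb': 'bbccde'
Sort characters of 'bcbcde': 'bbccde'
Sorted forms match -> they ARE anagrams
Result: 1

1


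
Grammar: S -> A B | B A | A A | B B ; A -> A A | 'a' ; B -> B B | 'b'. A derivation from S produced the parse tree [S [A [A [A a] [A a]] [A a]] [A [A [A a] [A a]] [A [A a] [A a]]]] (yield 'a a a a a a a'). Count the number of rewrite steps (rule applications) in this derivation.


Every bracketed nonterminal node [X ...] in the tree is produced by exactly one rule application.
Reading the tree off as a leftmost derivation:
  Step 1: S  =>  A A   (applied S -> A A)
  Step 2: A A  =>  A A A   (applied A -> A A)
  Step 3: A A A  =>  A A A A   (applied A -> A A)
  Step 4: A A A A  =>  a A A A   (applied A -> a)
  Step 5: a A A A  =>  a a A A   (applied A -> a)
  Step 6: a a A A  =>  a a a A   (applied A -> a)
  Step 7: a a a A  =>  a a a A A   (applied A -> A A)
  Step 8: a a a A A  =>  a a a A A A   (applied A -> A A)
  Step 9: a a a A A A  =>  a a a a A A   (applied A -> a)
  Step 10: a a a a A A  =>  a a a a a A   (applied A -> a)
  Step 11: a a a a a A  =>  a a a a a A A   (applied A -> A A)
  Step 12: a a a a a A A  =>  a a a a a a A   (applied A -> a)
  Step 13: a a a a a a A  =>  a a a a a a a   (applied A -> a)
Final yield: a a a a a a a
Total rewrite steps: 13

13


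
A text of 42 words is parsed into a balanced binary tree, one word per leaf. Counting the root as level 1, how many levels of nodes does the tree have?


In a balanced binary tree with n leaves the deepest leaf is ceil(log2(n)) edges below the root,
so counting node levels inclusive of root and leaves gives ceil(log2(n)) + 1 levels.
log2(42) = 5.3923
ceil(5.3923) = 6
levels = 6 + 1 = 7

7


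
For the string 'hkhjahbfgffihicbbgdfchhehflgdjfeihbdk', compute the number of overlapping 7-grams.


String 'hkhjahbfgffihicbbgdfchhehflgdjfeihbdk' has length L = 37.
Number of overlapping n-grams = L - n + 1
Substituting: 37 - 7 + 1 = 31

31


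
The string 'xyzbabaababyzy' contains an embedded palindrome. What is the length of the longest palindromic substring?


Scanning 'xyzbabaababyzy' for palindromic substrings.
Substring at positions 3-10: 'babaabab'.
Check: reverse('babaabab') = 'babaabab' -> palindrome confirmed.
Neighbouring characters ('z' / 'y') break symmetry, so it cannot extend further.
No longer palindromic substring exists; longest length = 8

8


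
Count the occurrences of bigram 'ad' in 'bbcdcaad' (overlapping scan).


Scanning 'bbcdcaad' for bigram 'ad':
  Position 0: 'bb' -> no
  Position 1: 'bc' -> no
  Position 2: 'cd' -> no
  Position 3: 'dc' -> no
  Position 4: 'ca' -> no
  Position 5: 'aa' -> no
  Position 6: 'ad' -> MATCH
Total matches: 1

1


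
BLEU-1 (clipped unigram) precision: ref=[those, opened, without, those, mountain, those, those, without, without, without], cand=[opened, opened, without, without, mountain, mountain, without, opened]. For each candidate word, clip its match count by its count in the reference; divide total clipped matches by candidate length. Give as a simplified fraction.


Reference word counts: {'mountain': 1, 'opened': 1, 'those': 4, 'without': 4}
Checking each candidate word (with clipping):
  'opened' -> in reference (ref count 1, used 1/1) -> match (matches: 1)
  'opened' -> ref count 1 already used up (1/1) -> clipped, no match (matches: 1)
  'without' -> in reference (ref count 4, used 1/4) -> match (matches: 2)
  'without' -> in reference (ref count 4, used 2/4) -> match (matches: 3)
  'mountain' -> in reference (ref count 1, used 1/1) -> match (matches: 4)
  'mountain' -> ref count 1 already used up (1/1) -> clipped, no match (matches: 4)
  'without' -> in reference (ref count 4, used 3/4) -> match (matches: 5)
  'opened' -> ref count 1 already used up (1/1) -> clipped, no match (matches: 5)
Clipped matches: 5, Candidate length: 8
Precision = 5/8

5/8


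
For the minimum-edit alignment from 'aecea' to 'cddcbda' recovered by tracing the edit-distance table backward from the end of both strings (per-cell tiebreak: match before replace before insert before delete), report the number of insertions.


Edit distance = 5. Backtracking from cell (5, 7) with preference match > replace > insert > delete,
then listing the resulting alignment 'aecea' -> 'cddcbda' left to right:
  Step 1: insert 'c' [insertion #1]
  Step 2: replace a->d
  Step 3: replace e->d
  Step 4: keep 'c'
  Step 5: insert 'b' [insertion #2]
  Step 6: replace e->d
  Step 7: keep 'a'
Total insertions: 2

2
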